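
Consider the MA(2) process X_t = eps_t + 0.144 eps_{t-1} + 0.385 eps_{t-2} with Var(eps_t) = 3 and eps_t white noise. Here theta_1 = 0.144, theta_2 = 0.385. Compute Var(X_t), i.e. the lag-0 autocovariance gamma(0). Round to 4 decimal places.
\gamma(0) = 3.5069

For an MA(q) process X_t = eps_t + sum_i theta_i eps_{t-i} with
Var(eps_t) = sigma^2, the variance is
  gamma(0) = sigma^2 * (1 + sum_i theta_i^2).
  sum_i theta_i^2 = (0.144)^2 + (0.385)^2 = 0.020736 + 0.148225 = 0.168961.
  gamma(0) = 3 * (1 + 0.168961) = 3 * 1.168961 = 3.506883, which rounds to 3.5069.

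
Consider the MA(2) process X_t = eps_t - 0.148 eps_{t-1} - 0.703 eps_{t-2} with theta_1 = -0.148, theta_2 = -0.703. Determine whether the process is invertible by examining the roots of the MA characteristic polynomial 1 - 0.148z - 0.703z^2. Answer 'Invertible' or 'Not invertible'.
\text{Invertible}

The MA(q) characteristic polynomial is P(z) = 1 - 0.148z - 0.703z^2.
Invertibility requires all roots to lie outside the unit circle, i.e. |z| > 1 for every root.
Set 1 + (-0.148) z + (-0.703) z^2 = 0, i.e. a z^2 + b z + c = 0 with a = -0.703, b = -0.148, c = 1.
Discriminant D = b^2 - 4ac = (-0.148)^2 - 4*(-0.703)*1 = 0.021904 - (-2.812) = 2.833904.
D >= 0, so the roots are real: z = (-b +/- sqrt(D)) / (2a) = (0.148 +/- 1.68342) / (-1.406).
  z_1 = (0.148 + 1.68342) / (-1.406) = -1.3026,   |z_1| = 1.3026.
  z_2 = (0.148 - 1.68342) / (-1.406) = 1.092,   |z_2| = 1.092.
Moduli of all roots: 1.3026, 1.0920.
All moduli strictly greater than 1? Yes.
Verdict: Invertible.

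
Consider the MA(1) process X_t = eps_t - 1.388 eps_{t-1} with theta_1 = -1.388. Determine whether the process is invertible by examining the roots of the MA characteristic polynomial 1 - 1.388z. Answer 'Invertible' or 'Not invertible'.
\text{Not invertible}

The MA(q) characteristic polynomial is P(z) = 1 - 1.388z.
Invertibility requires all roots to lie outside the unit circle, i.e. |z| > 1 for every root.
This is linear in z: 1 + (-1.388) z = 0  =>  z = -1/(-1.388) = 0.720461,  |z| = 0.720461.
Moduli of all roots: 0.7205.
All moduli strictly greater than 1? No.
Verdict: Not invertible.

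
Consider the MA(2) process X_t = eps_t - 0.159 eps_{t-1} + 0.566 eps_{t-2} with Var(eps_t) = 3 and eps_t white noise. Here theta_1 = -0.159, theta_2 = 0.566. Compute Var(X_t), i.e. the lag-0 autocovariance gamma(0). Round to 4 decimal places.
\gamma(0) = 4.0369

For an MA(q) process X_t = eps_t + sum_i theta_i eps_{t-i} with
Var(eps_t) = sigma^2, the variance is
  gamma(0) = sigma^2 * (1 + sum_i theta_i^2).
  sum_i theta_i^2 = (-0.159)^2 + (0.566)^2 = 0.025281 + 0.320356 = 0.345637.
  gamma(0) = 3 * (1 + 0.345637) = 3 * 1.345637 = 4.036911, which rounds to 4.0369.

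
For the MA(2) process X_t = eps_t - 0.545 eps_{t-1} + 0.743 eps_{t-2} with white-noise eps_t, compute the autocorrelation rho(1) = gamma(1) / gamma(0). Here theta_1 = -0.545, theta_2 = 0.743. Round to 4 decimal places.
\rho(1) = -0.5137

For an MA(q) process with theta_0 = 1, the autocovariance is
  gamma(k) = sigma^2 * sum_{i=0..q-k} theta_i * theta_{i+k},
and rho(k) = gamma(k) / gamma(0). Sigma^2 cancels.
  numerator   = (1)*(-0.545) + (-0.545)*(0.743) = -0.949935.
  denominator = (1)^2 + (-0.545)^2 + (0.743)^2 = 1.849074.
  rho(1) = -0.949935 / 1.849074 = -0.5137.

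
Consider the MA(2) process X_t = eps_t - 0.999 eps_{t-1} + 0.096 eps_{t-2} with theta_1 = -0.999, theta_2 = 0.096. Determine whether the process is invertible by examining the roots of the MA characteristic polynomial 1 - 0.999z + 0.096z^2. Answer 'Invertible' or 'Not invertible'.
\text{Invertible}

The MA(q) characteristic polynomial is P(z) = 1 - 0.999z + 0.096z^2.
Invertibility requires all roots to lie outside the unit circle, i.e. |z| > 1 for every root.
Set 1 + (-0.999) z + (0.096) z^2 = 0, i.e. a z^2 + b z + c = 0 with a = 0.096, b = -0.999, c = 1.
Discriminant D = b^2 - 4ac = (-0.999)^2 - 4*(0.096)*1 = 0.998001 - (0.384) = 0.614001.
D >= 0, so the roots are real: z = (-b +/- sqrt(D)) / (2a) = (0.999 +/- 0.783582) / (0.192).
  z_1 = (0.999 + 0.783582) / (0.192) = 9.2843,   |z_1| = 9.2843.
  z_2 = (0.999 - 0.783582) / (0.192) = 1.122,   |z_2| = 1.122.
Moduli of all roots: 9.2843, 1.1220.
All moduli strictly greater than 1? Yes.
Verdict: Invertible.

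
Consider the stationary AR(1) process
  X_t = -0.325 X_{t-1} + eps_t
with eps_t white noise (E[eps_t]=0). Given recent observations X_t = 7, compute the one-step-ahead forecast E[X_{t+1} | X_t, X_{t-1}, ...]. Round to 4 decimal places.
E[X_{t+1} \mid \mathcal F_t] = -2.2750

For an AR(p) model X_t = c + sum_i phi_i X_{t-i} + eps_t, the
one-step-ahead conditional mean is
  E[X_{t+1} | X_t, ...] = c + sum_i phi_i X_{t+1-i}.
Substitute known values:
  E[X_{t+1} | ...] = (-0.325) * (7)
                   = -2.2750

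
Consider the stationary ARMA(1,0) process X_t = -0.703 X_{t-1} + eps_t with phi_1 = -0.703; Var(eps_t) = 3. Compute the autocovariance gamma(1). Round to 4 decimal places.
\gamma(1) = -4.1697

Multiply the model equation by X_{t-k} and take expectations. With theta_0 = psi_0 = 1 and psi_j the MA(infinity) weights, this gives
  gamma(k) - sum_i phi_i gamma(k-i) = c_k,
  c_k = sigma^2 * sum_{j=k..q} theta_j psi_{j-k}   (c_k = 0 for k > q),
using gamma(-m) = gamma(m).
Pure AR (q = 0): c_0 = sigma^2 = 3, c_k = 0 for k >= 1.
Equations for k = 0 and k = 1 (AR order 1):
  gamma(0) = phi_1 gamma(1) + c_0
  gamma(1) = phi_1 gamma(0) + c_1
Substituting the second into the first: gamma(0) (1 - phi_1^2) = c_0 + phi_1 c_1, so
  gamma(0) = c_0 / (1 - phi_1^2) = 3 / (1 - (-0.703)^2) = 3 / 0.505791 = 5.931304.
  gamma(1) = phi_1 gamma(0) = (-0.703)(5.931304) = -4.169706.
Therefore gamma(1) = -4.1697 (to 4 decimal places).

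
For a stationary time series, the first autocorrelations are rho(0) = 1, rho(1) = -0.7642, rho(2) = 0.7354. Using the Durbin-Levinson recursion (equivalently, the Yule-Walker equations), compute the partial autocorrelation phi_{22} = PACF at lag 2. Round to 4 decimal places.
\phi_{22} = 0.3639

The PACF at lag k is phi_{kk}, the last component of the solution
to the Yule-Walker system G_k phi = r_k where
  (G_k)_{ij} = rho(|i - j|), (r_k)_i = rho(i), i,j = 1..k.
Equivalently, Durbin-Levinson gives phi_{kk} iteratively:
  phi_{11} = rho(1)
  phi_{kk} = [rho(k) - sum_{j=1..k-1} phi_{k-1,j} rho(k-j)]
            / [1 - sum_{j=1..k-1} phi_{k-1,j} rho(j)],
  phi_{k,j} = phi_{k-1,j} - phi_{kk} phi_{k-1,k-j},  j = 1..k-1.
Step k = 1:
  phi_11 = rho(1) = -0.7642.
Step k = 2:
  phi_22 = [rho(2) - phi_11 rho(1)] / [1 - phi_11 rho(1)] = [0.7354 - (-0.7642)(-0.7642)] / [1 - (-0.7642)(-0.7642)]
         = 0.15139836 / 0.41599836 = 0.3639.
Therefore phi_{22} = 0.3639.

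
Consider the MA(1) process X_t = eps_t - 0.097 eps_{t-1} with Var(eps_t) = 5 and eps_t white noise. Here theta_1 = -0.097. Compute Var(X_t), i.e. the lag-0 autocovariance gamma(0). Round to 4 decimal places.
\gamma(0) = 5.0470

For an MA(q) process X_t = eps_t + sum_i theta_i eps_{t-i} with
Var(eps_t) = sigma^2, the variance is
  gamma(0) = sigma^2 * (1 + sum_i theta_i^2).
  sum_i theta_i^2 = (-0.097)^2 = 0.009409.
  gamma(0) = 5 * (1 + 0.009409) = 5 * 1.009409 = 5.047045, which rounds to 5.0470.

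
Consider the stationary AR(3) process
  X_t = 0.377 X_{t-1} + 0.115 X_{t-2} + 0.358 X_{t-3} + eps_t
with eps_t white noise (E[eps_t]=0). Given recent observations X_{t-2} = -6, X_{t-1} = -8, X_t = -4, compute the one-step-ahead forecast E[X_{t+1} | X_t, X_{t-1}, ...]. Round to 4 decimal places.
E[X_{t+1} \mid \mathcal F_t] = -4.5760

For an AR(p) model X_t = c + sum_i phi_i X_{t-i} + eps_t, the
one-step-ahead conditional mean is
  E[X_{t+1} | X_t, ...] = c + sum_i phi_i X_{t+1-i}.
Substitute known values:
  E[X_{t+1} | ...] = (0.377) * (-4) + (0.115) * (-8) + (0.358) * (-6)
                   = -4.5760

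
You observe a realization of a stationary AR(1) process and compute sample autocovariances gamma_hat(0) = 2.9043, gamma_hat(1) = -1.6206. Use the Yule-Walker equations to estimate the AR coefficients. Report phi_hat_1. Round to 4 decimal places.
\hat\phi_{1} = -0.5580

The Yule-Walker equations for an AR(p) process read, in matrix form,
  Gamma_p phi = r_p,   with   (Gamma_p)_{ij} = gamma(|i - j|),
                       (r_p)_i = gamma(i),   i,j = 1..p.
Substitute the sample gammas (Toeplitz matrix and right-hand side of size 1):
  Gamma_p = [[2.9043]]
  r_p     = [-1.6206]
With p = 1 this is the single equation gamma(0) phi_1 = gamma(1):
  phi_hat_1 = gamma(1) / gamma(0) = -1.6206 / 2.9043 = -0.5580.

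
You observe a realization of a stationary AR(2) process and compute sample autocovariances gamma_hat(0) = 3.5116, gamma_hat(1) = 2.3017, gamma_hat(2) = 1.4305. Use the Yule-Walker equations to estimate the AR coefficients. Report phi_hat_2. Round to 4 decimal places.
\hat\phi_{2} = -0.0390

The Yule-Walker equations for an AR(p) process read, in matrix form,
  Gamma_p phi = r_p,   with   (Gamma_p)_{ij} = gamma(|i - j|),
                       (r_p)_i = gamma(i),   i,j = 1..p.
Substitute the sample gammas (Toeplitz matrix and right-hand side of size 2):
  Gamma_p = [[3.5116, 2.3017], [2.3017, 3.5116]]
  r_p     = [2.3017, 1.4305]
Written out:
  3.5116 phi_1 + 2.3017 phi_2 = 2.3017
  2.3017 phi_1 + 3.5116 phi_2 = 1.4305
Solve by Cramer's rule:
  det = gamma(0)^2 - gamma(1)^2 = (3.5116)^2 - (2.3017)^2 = 12.33133456 - 5.29782289 = 7.03351167
  phi_hat_1 = [gamma(1) gamma(0) - gamma(1) gamma(2)] / det = [(2.3017)(3.5116) - (2.3017)(1.4305)] / 7.03351167 = 4.79006787 / 7.03351167 = 0.681
  phi_hat_2 = [gamma(0) gamma(2) - gamma(1)^2] / det = [(3.5116)(1.4305) - (2.3017)^2] / 7.03351167 = -0.27447909 / 7.03351167 = -0.039
So phi_hat = [0.6810, -0.0390].
Therefore phi_hat_2 = -0.0390.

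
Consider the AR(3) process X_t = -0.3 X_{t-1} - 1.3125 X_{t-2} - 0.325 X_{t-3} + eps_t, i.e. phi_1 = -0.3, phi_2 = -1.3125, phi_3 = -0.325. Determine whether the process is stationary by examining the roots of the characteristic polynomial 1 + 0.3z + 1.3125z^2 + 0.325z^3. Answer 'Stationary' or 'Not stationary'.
\text{Not stationary}

The AR(p) characteristic polynomial is P(z) = 1 + 0.3z + 1.3125z^2 + 0.325z^3.
Stationarity requires all roots to lie outside the unit circle, i.e. |z| > 1 for every root.
Degree 3: look for a simple real root z0 first, then factor out (1 - z/z0) and solve the remaining quadratic.
Testing z0 = -4: P(-4) = 1 + (0.3)(-4) + (1.3125)(-4)^2 + (0.325)(-4)^3
  = 1 + (-1.2) + (21) + (-20.8) = 0.  So z_0 = -4 is a root, |z_0| = 4.
Divide out the factor (1 + 0.25 z) = (1 - z/z0) (since 1/z0 = -0.25):
  P(z) = (1 + 0.25 z)(1 + (0.05) z + (1.3) z^2)
  [check: z-coef 0.05 - (-0.25) = 0.3; z^2-coef 1.3 - (-0.25)(0.05) = 1.3125; z^3-coef -(-0.25)(1.3) = 0.325.]
Remaining roots from the quadratic factor 1 + (0.05) z + (1.3) z^2:
  Set 1 + (0.05) z + (1.3) z^2 = 0, i.e. a z^2 + b z + c = 0 with a = 1.3, b = 0.05, c = 1.
  Discriminant D = b^2 - 4ac = (0.05)^2 - 4*(1.3)*1 = 0.0025 - (5.2) = -5.1975.
  D < 0, so the roots are the complex-conjugate pair z = (-b +/- i sqrt(-D)) / (2a) = -0.0192 +/- 0.8768i.
  For a conjugate pair |z|^2 = z * conj(z) = (product of roots) = c/a = 1/(1.3) = 0.769231, so |z| = sqrt(0.769231) = 0.8771 for both roots.
Moduli of all roots: 4.0000, 0.8771, 0.8771.
All moduli strictly greater than 1? No.
Verdict: Not stationary.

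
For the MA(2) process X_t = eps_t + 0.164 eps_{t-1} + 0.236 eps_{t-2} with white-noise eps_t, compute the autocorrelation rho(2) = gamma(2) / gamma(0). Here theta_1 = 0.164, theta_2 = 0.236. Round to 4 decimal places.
\rho(2) = 0.2180

For an MA(q) process with theta_0 = 1, the autocovariance is
  gamma(k) = sigma^2 * sum_{i=0..q-k} theta_i * theta_{i+k},
and rho(k) = gamma(k) / gamma(0). Sigma^2 cancels.
  numerator   = (1)*(0.236) = 0.236.
  denominator = (1)^2 + (0.164)^2 + (0.236)^2 = 1.082592.
  rho(2) = 0.236 / 1.082592 = 0.2180.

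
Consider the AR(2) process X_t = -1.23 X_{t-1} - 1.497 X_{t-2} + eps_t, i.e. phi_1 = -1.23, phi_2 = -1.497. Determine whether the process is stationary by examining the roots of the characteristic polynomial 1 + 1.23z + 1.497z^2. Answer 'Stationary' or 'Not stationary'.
\text{Not stationary}

The AR(p) characteristic polynomial is P(z) = 1 + 1.23z + 1.497z^2.
Stationarity requires all roots to lie outside the unit circle, i.e. |z| > 1 for every root.
Set 1 + (1.23) z + (1.497) z^2 = 0, i.e. a z^2 + b z + c = 0 with a = 1.497, b = 1.23, c = 1.
Discriminant D = b^2 - 4ac = (1.23)^2 - 4*(1.497)*1 = 1.5129 - (5.988) = -4.4751.
D < 0, so the roots are the complex-conjugate pair z = (-b +/- i sqrt(-D)) / (2a) = -0.4108 +/- 0.7066i.
For a conjugate pair |z|^2 = z * conj(z) = (product of roots) = c/a = 1/(1.497) = 0.668003, so |z| = sqrt(0.668003) = 0.8173 for both roots.
Moduli of all roots: 0.8173, 0.8173.
All moduli strictly greater than 1? No.
Verdict: Not stationary.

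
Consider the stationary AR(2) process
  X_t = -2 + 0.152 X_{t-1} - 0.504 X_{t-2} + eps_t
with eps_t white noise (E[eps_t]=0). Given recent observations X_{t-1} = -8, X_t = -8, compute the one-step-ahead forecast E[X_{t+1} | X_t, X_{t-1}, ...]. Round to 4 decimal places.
E[X_{t+1} \mid \mathcal F_t] = 0.8160

For an AR(p) model X_t = c + sum_i phi_i X_{t-i} + eps_t, the
one-step-ahead conditional mean is
  E[X_{t+1} | X_t, ...] = c + sum_i phi_i X_{t+1-i}.
Substitute known values:
  E[X_{t+1} | ...] = -2 + (0.152) * (-8) + (-0.504) * (-8)
                   = 0.8160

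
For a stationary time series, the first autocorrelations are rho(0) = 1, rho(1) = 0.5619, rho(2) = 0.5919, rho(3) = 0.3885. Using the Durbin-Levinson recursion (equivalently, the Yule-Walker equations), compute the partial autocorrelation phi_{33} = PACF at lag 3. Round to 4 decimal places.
\phi_{33} = -0.0640

The PACF at lag k is phi_{kk}, the last component of the solution
to the Yule-Walker system G_k phi = r_k where
  (G_k)_{ij} = rho(|i - j|), (r_k)_i = rho(i), i,j = 1..k.
Equivalently, Durbin-Levinson gives phi_{kk} iteratively:
  phi_{11} = rho(1)
  phi_{kk} = [rho(k) - sum_{j=1..k-1} phi_{k-1,j} rho(k-j)]
            / [1 - sum_{j=1..k-1} phi_{k-1,j} rho(j)],
  phi_{k,j} = phi_{k-1,j} - phi_{kk} phi_{k-1,k-j},  j = 1..k-1.
Step k = 1:
  phi_11 = rho(1) = 0.5619.
Step k = 2:
  phi_22 = [rho(2) - phi_11 rho(1)] / [1 - phi_11 rho(1)] = [0.5919 - (0.5619)(0.5619)] / [1 - (0.5619)(0.5619)]
         = 0.27616839 / 0.68426839 = 0.403597.
  Update: phi_21 = phi_11 - phi_22 phi_11 = 0.5619 - (0.403597)(0.5619) = 0.335119.
Step k = 3:
  phi_33 = [rho(3) - phi_21 rho(2) - phi_22 rho(1)] / [1 - phi_21 rho(1) - phi_22 rho(2)]
    numerator   = 0.3885 - (0.335119)(0.5919) - (0.403597)(0.5619) = -0.03663791
    denominator = 1 - (0.335119)(0.5619) - (0.403597)(0.5919) = 0.57280777
  phi_33 = -0.03663791 / 0.57280777 = -0.064.
Therefore phi_{33} = -0.0640.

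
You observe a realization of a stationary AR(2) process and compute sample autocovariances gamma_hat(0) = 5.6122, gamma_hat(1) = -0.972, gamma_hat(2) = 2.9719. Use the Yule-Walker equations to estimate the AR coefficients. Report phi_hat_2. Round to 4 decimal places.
\hat\phi_{2} = 0.5150

The Yule-Walker equations for an AR(p) process read, in matrix form,
  Gamma_p phi = r_p,   with   (Gamma_p)_{ij} = gamma(|i - j|),
                       (r_p)_i = gamma(i),   i,j = 1..p.
Substitute the sample gammas (Toeplitz matrix and right-hand side of size 2):
  Gamma_p = [[5.6122, -0.972], [-0.972, 5.6122]]
  r_p     = [-0.972, 2.9719]
Written out:
  5.6122 phi_1 - 0.972 phi_2 = -0.972
  -0.972 phi_1 + 5.6122 phi_2 = 2.9719
Solve by Cramer's rule:
  det = gamma(0)^2 - gamma(1)^2 = (5.6122)^2 - (-0.972)^2 = 31.49678884 - 0.944784 = 30.55200484
  phi_hat_1 = [gamma(1) gamma(0) - gamma(1) gamma(2)] / det = [(-0.972)(5.6122) - (-0.972)(2.9719)] / 30.55200484 = -2.5663716 / 30.55200484 = -0.084
  phi_hat_2 = [gamma(0) gamma(2) - gamma(1)^2] / det = [(5.6122)(2.9719) - (-0.972)^2] / 30.55200484 = 15.73411318 / 30.55200484 = 0.515
So phi_hat = [-0.0840, 0.5150].
Therefore phi_hat_2 = 0.5150.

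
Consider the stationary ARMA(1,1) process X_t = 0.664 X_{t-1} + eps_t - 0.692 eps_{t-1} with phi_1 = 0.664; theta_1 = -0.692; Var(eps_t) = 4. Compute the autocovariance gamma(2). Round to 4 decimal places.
\gamma(2) = -0.0719

Multiply the model equation by X_{t-k} and take expectations. With theta_0 = psi_0 = 1 and psi_j the MA(infinity) weights, this gives
  gamma(k) - sum_i phi_i gamma(k-i) = c_k,
  c_k = sigma^2 * sum_{j=k..q} theta_j psi_{j-k}   (c_k = 0 for k > q),
using gamma(-m) = gamma(m).
psi-weights needed (psi_j = theta_j + sum_i phi_i psi_{j-i}):
  psi_1 = theta_1 + phi_1 = -0.692 + (0.664) = -0.028
Right-hand sides:
  c_0 = sigma^2 (1 + theta_1 psi_1) = 4 * (1 + (-0.692)(-0.028)) = 4 * 1.019376 = 4.077504
  c_1 = sigma^2 theta_1 = 4 * (-0.692) = -2.768
  c_2 = 0
Equations for k = 0 and k = 1 (AR order 1):
  gamma(0) = phi_1 gamma(1) + c_0
  gamma(1) = phi_1 gamma(0) + c_1
Substituting the second into the first: gamma(0) (1 - phi_1^2) = c_0 + phi_1 c_1, so
  gamma(0) = (c_0 + phi_1 c_1) / (1 - phi_1^2) = (4.077504 + (0.664)(-2.768)) / (1 - (0.664)^2) = 2.239552 / 0.559104 = 4.005609.
  gamma(1) = phi_1 gamma(0) + c_1 = (0.664)(4.005609) + (-2.768) = -0.108276.
For k = 2 (> q): gamma(2) = phi_1 gamma(1) = (0.664)(-0.108276) = -0.071895.
Therefore gamma(2) = -0.0719 (to 4 decimal places).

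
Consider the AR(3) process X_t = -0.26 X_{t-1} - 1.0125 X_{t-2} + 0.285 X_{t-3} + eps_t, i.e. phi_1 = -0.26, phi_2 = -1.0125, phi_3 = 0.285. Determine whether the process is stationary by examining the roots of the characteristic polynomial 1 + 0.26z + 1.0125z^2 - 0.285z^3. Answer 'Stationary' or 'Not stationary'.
\text{Not stationary}

The AR(p) characteristic polynomial is P(z) = 1 + 0.26z + 1.0125z^2 - 0.285z^3.
Stationarity requires all roots to lie outside the unit circle, i.e. |z| > 1 for every root.
Degree 3: look for a simple real root z0 first, then factor out (1 - z/z0) and solve the remaining quadratic.
Testing z0 = 4: P(4) = 1 + (0.26)(4) + (1.0125)(4)^2 + (-0.285)(4)^3
  = 1 + (1.04) + (16.2) + (-18.24) = 0.  So z_0 = 4 is a root, |z_0| = 4.
Divide out the factor (1 - 0.25 z) = (1 - z/z0) (since 1/z0 = 0.25):
  P(z) = (1 - 0.25 z)(1 + (0.51) z + (1.14) z^2)
  [check: z-coef 0.51 - (0.25) = 0.26; z^2-coef 1.14 - (0.25)(0.51) = 1.0125; z^3-coef -(0.25)(1.14) = -0.285.]
Remaining roots from the quadratic factor 1 + (0.51) z + (1.14) z^2:
  Set 1 + (0.51) z + (1.14) z^2 = 0, i.e. a z^2 + b z + c = 0 with a = 1.14, b = 0.51, c = 1.
  Discriminant D = b^2 - 4ac = (0.51)^2 - 4*(1.14)*1 = 0.2601 - (4.56) = -4.2999.
  D < 0, so the roots are the complex-conjugate pair z = (-b +/- i sqrt(-D)) / (2a) = -0.2237 +/- 0.9095i.
  For a conjugate pair |z|^2 = z * conj(z) = (product of roots) = c/a = 1/(1.14) = 0.877193, so |z| = sqrt(0.877193) = 0.9366 for both roots.
Moduli of all roots: 4.0000, 0.9366, 0.9366.
All moduli strictly greater than 1? No.
Verdict: Not stationary.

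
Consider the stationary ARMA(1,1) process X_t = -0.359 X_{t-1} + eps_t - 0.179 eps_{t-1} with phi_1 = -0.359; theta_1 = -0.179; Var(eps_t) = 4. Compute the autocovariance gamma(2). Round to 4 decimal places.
\gamma(2) = 0.9439

Multiply the model equation by X_{t-k} and take expectations. With theta_0 = psi_0 = 1 and psi_j the MA(infinity) weights, this gives
  gamma(k) - sum_i phi_i gamma(k-i) = c_k,
  c_k = sigma^2 * sum_{j=k..q} theta_j psi_{j-k}   (c_k = 0 for k > q),
using gamma(-m) = gamma(m).
psi-weights needed (psi_j = theta_j + sum_i phi_i psi_{j-i}):
  psi_1 = theta_1 + phi_1 = -0.179 + (-0.359) = -0.538
Right-hand sides:
  c_0 = sigma^2 (1 + theta_1 psi_1) = 4 * (1 + (-0.179)(-0.538)) = 4 * 1.096302 = 4.385208
  c_1 = sigma^2 theta_1 = 4 * (-0.179) = -0.716
  c_2 = 0
Equations for k = 0 and k = 1 (AR order 1):
  gamma(0) = phi_1 gamma(1) + c_0
  gamma(1) = phi_1 gamma(0) + c_1
Substituting the second into the first: gamma(0) (1 - phi_1^2) = c_0 + phi_1 c_1, so
  gamma(0) = (c_0 + phi_1 c_1) / (1 - phi_1^2) = (4.385208 + (-0.359)(-0.716)) / (1 - (-0.359)^2) = 4.642252 / 0.871119 = 5.329068.
  gamma(1) = phi_1 gamma(0) + c_1 = (-0.359)(5.329068) + (-0.716) = -2.629135.
For k = 2 (> q): gamma(2) = phi_1 gamma(1) = (-0.359)(-2.629135) = 0.94386.
Therefore gamma(2) = 0.9439 (to 4 decimal places).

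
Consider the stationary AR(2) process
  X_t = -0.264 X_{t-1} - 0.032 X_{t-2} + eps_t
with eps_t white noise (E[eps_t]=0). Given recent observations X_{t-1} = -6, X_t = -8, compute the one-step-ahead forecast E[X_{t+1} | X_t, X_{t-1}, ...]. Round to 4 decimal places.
E[X_{t+1} \mid \mathcal F_t] = 2.3040

For an AR(p) model X_t = c + sum_i phi_i X_{t-i} + eps_t, the
one-step-ahead conditional mean is
  E[X_{t+1} | X_t, ...] = c + sum_i phi_i X_{t+1-i}.
Substitute known values:
  E[X_{t+1} | ...] = (-0.264) * (-8) + (-0.032) * (-6)
                   = 2.3040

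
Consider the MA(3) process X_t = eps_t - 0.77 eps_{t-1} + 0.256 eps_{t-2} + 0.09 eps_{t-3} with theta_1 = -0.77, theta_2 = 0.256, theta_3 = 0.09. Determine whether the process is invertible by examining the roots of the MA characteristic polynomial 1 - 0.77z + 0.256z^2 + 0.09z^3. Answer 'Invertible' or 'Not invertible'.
\text{Invertible}

The MA(q) characteristic polynomial is P(z) = 1 - 0.77z + 0.256z^2 + 0.09z^3.
Invertibility requires all roots to lie outside the unit circle, i.e. |z| > 1 for every root.
Degree 3: look for a simple real root z0 first, then factor out (1 - z/z0) and solve the remaining quadratic.
Testing z0 = -5: P(-5) = 1 + (-0.77)(-5) + (0.256)(-5)^2 + (0.09)(-5)^3
  = 1 + (3.85) + (6.4) + (-11.25) = 0.  So z_0 = -5 is a root, |z_0| = 5.
Divide out the factor (1 + 0.2 z) = (1 - z/z0) (since 1/z0 = -0.2):
  P(z) = (1 + 0.2 z)(1 + (-0.97) z + (0.45) z^2)
  [check: z-coef -0.97 - (-0.2) = -0.77; z^2-coef 0.45 - (-0.2)(-0.97) = 0.256; z^3-coef -(-0.2)(0.45) = 0.09.]
Remaining roots from the quadratic factor 1 + (-0.97) z + (0.45) z^2:
  Set 1 + (-0.97) z + (0.45) z^2 = 0, i.e. a z^2 + b z + c = 0 with a = 0.45, b = -0.97, c = 1.
  Discriminant D = b^2 - 4ac = (-0.97)^2 - 4*(0.45)*1 = 0.9409 - (1.8) = -0.8591.
  D < 0, so the roots are the complex-conjugate pair z = (-b +/- i sqrt(-D)) / (2a) = 1.0778 +/- 1.0299i.
  For a conjugate pair |z|^2 = z * conj(z) = (product of roots) = c/a = 1/(0.45) = 2.222222, so |z| = sqrt(2.222222) = 1.4907 for both roots.
Moduli of all roots: 5.0000, 1.4907, 1.4907.
All moduli strictly greater than 1? Yes.
Verdict: Invertible.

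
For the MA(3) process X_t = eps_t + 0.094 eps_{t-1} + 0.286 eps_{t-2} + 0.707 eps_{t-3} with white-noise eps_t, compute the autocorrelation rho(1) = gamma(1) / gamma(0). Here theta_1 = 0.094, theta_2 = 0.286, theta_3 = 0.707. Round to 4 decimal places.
\rho(1) = 0.2031

For an MA(q) process with theta_0 = 1, the autocovariance is
  gamma(k) = sigma^2 * sum_{i=0..q-k} theta_i * theta_{i+k},
and rho(k) = gamma(k) / gamma(0). Sigma^2 cancels.
  numerator   = (1)*(0.094) + (0.094)*(0.286) + (0.286)*(0.707) = 0.323086.
  denominator = (1)^2 + (0.094)^2 + (0.286)^2 + (0.707)^2 = 1.590481.
  rho(1) = 0.323086 / 1.590481 = 0.2031.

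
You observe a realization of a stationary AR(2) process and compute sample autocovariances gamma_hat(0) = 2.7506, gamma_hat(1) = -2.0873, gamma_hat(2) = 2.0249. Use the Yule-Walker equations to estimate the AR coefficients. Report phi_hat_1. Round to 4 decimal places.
\hat\phi_{1} = -0.4720

The Yule-Walker equations for an AR(p) process read, in matrix form,
  Gamma_p phi = r_p,   with   (Gamma_p)_{ij} = gamma(|i - j|),
                       (r_p)_i = gamma(i),   i,j = 1..p.
Substitute the sample gammas (Toeplitz matrix and right-hand side of size 2):
  Gamma_p = [[2.7506, -2.0873], [-2.0873, 2.7506]]
  r_p     = [-2.0873, 2.0249]
Written out:
  2.7506 phi_1 - 2.0873 phi_2 = -2.0873
  -2.0873 phi_1 + 2.7506 phi_2 = 2.0249
Solve by Cramer's rule:
  det = gamma(0)^2 - gamma(1)^2 = (2.7506)^2 - (-2.0873)^2 = 7.56580036 - 4.35682129 = 3.20897907
  phi_hat_1 = [gamma(1) gamma(0) - gamma(1) gamma(2)] / det = [(-2.0873)(2.7506) - (-2.0873)(2.0249)] / 3.20897907 = -1.51475361 / 3.20897907 = -0.472
  phi_hat_2 = [gamma(0) gamma(2) - gamma(1)^2] / det = [(2.7506)(2.0249) - (-2.0873)^2] / 3.20897907 = 1.21286865 / 3.20897907 = 0.378
So phi_hat = [-0.4720, 0.3780].
Therefore phi_hat_1 = -0.4720.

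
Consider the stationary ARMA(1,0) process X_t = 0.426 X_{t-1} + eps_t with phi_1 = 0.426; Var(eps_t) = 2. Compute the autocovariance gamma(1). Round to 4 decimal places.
\gamma(1) = 1.0409

Multiply the model equation by X_{t-k} and take expectations. With theta_0 = psi_0 = 1 and psi_j the MA(infinity) weights, this gives
  gamma(k) - sum_i phi_i gamma(k-i) = c_k,
  c_k = sigma^2 * sum_{j=k..q} theta_j psi_{j-k}   (c_k = 0 for k > q),
using gamma(-m) = gamma(m).
Pure AR (q = 0): c_0 = sigma^2 = 2, c_k = 0 for k >= 1.
Equations for k = 0 and k = 1 (AR order 1):
  gamma(0) = phi_1 gamma(1) + c_0
  gamma(1) = phi_1 gamma(0) + c_1
Substituting the second into the first: gamma(0) (1 - phi_1^2) = c_0 + phi_1 c_1, so
  gamma(0) = c_0 / (1 - phi_1^2) = 2 / (1 - (0.426)^2) = 2 / 0.818524 = 2.443423.
  gamma(1) = phi_1 gamma(0) = (0.426)(2.443423) = 1.040898.
Therefore gamma(1) = 1.0409 (to 4 decimal places).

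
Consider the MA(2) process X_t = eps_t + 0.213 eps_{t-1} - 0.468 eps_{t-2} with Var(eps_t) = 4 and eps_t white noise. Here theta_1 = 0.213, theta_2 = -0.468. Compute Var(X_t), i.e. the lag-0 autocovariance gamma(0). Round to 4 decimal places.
\gamma(0) = 5.0576

For an MA(q) process X_t = eps_t + sum_i theta_i eps_{t-i} with
Var(eps_t) = sigma^2, the variance is
  gamma(0) = sigma^2 * (1 + sum_i theta_i^2).
  sum_i theta_i^2 = (0.213)^2 + (-0.468)^2 = 0.045369 + 0.219024 = 0.264393.
  gamma(0) = 4 * (1 + 0.264393) = 4 * 1.264393 = 5.057572, which rounds to 5.0576.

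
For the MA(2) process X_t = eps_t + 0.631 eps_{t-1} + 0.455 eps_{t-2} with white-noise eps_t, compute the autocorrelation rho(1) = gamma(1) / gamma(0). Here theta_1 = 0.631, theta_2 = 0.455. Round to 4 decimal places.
\rho(1) = 0.5720

For an MA(q) process with theta_0 = 1, the autocovariance is
  gamma(k) = sigma^2 * sum_{i=0..q-k} theta_i * theta_{i+k},
and rho(k) = gamma(k) / gamma(0). Sigma^2 cancels.
  numerator   = (1)*(0.631) + (0.631)*(0.455) = 0.918105.
  denominator = (1)^2 + (0.631)^2 + (0.455)^2 = 1.605186.
  rho(1) = 0.918105 / 1.605186 = 0.5720.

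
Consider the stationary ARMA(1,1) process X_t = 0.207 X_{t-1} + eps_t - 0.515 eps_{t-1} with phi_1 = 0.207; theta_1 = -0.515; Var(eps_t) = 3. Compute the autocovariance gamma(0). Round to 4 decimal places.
\gamma(0) = 3.2973

Multiply the model equation by X_{t-k} and take expectations. With theta_0 = psi_0 = 1 and psi_j the MA(infinity) weights, this gives
  gamma(k) - sum_i phi_i gamma(k-i) = c_k,
  c_k = sigma^2 * sum_{j=k..q} theta_j psi_{j-k}   (c_k = 0 for k > q),
using gamma(-m) = gamma(m).
psi-weights needed (psi_j = theta_j + sum_i phi_i psi_{j-i}):
  psi_1 = theta_1 + phi_1 = -0.515 + (0.207) = -0.308
Right-hand sides:
  c_0 = sigma^2 (1 + theta_1 psi_1) = 3 * (1 + (-0.515)(-0.308)) = 3 * 1.15862 = 3.47586
  c_1 = sigma^2 theta_1 = 3 * (-0.515) = -1.545
  c_2 = 0
Equations for k = 0 and k = 1 (AR order 1):
  gamma(0) = phi_1 gamma(1) + c_0
  gamma(1) = phi_1 gamma(0) + c_1
Substituting the second into the first: gamma(0) (1 - phi_1^2) = c_0 + phi_1 c_1, so
  gamma(0) = (c_0 + phi_1 c_1) / (1 - phi_1^2) = (3.47586 + (0.207)(-1.545)) / (1 - (0.207)^2) = 3.156045 / 0.957151 = 3.297332.
Therefore gamma(0) = 3.2973 (to 4 decimal places).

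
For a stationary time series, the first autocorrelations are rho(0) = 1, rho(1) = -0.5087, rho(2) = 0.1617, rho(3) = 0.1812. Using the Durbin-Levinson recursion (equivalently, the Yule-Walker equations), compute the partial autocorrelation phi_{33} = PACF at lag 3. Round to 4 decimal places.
\phi_{33} = 0.2850

The PACF at lag k is phi_{kk}, the last component of the solution
to the Yule-Walker system G_k phi = r_k where
  (G_k)_{ij} = rho(|i - j|), (r_k)_i = rho(i), i,j = 1..k.
Equivalently, Durbin-Levinson gives phi_{kk} iteratively:
  phi_{11} = rho(1)
  phi_{kk} = [rho(k) - sum_{j=1..k-1} phi_{k-1,j} rho(k-j)]
            / [1 - sum_{j=1..k-1} phi_{k-1,j} rho(j)],
  phi_{k,j} = phi_{k-1,j} - phi_{kk} phi_{k-1,k-j},  j = 1..k-1.
Step k = 1:
  phi_11 = rho(1) = -0.5087.
Step k = 2:
  phi_22 = [rho(2) - phi_11 rho(1)] / [1 - phi_11 rho(1)] = [0.1617 - (-0.5087)(-0.5087)] / [1 - (-0.5087)(-0.5087)]
         = -0.09707569 / 0.74122431 = -0.130967.
  Update: phi_21 = phi_11 - phi_22 phi_11 = -0.5087 - (-0.130967)(-0.5087) = -0.575323.
Step k = 3:
  phi_33 = [rho(3) - phi_21 rho(2) - phi_22 rho(1)] / [1 - phi_21 rho(1) - phi_22 rho(2)]
    numerator   = 0.1812 - (-0.575323)(0.1617) - (-0.130967)(-0.5087) = 0.20760694
    denominator = 1 - (-0.575323)(-0.5087) - (-0.130967)(0.1617) = 0.72851063
  phi_33 = 0.20760694 / 0.72851063 = 0.285.
Therefore phi_{33} = 0.2850.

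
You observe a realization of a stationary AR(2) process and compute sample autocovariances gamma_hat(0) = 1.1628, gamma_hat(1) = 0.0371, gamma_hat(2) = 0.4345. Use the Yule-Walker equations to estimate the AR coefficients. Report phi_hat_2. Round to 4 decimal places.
\hat\phi_{2} = 0.3730

The Yule-Walker equations for an AR(p) process read, in matrix form,
  Gamma_p phi = r_p,   with   (Gamma_p)_{ij} = gamma(|i - j|),
                       (r_p)_i = gamma(i),   i,j = 1..p.
Substitute the sample gammas (Toeplitz matrix and right-hand side of size 2):
  Gamma_p = [[1.1628, 0.0371], [0.0371, 1.1628]]
  r_p     = [0.0371, 0.4345]
Written out:
  1.1628 phi_1 + 0.0371 phi_2 = 0.0371
  0.0371 phi_1 + 1.1628 phi_2 = 0.4345
Solve by Cramer's rule:
  det = gamma(0)^2 - gamma(1)^2 = (1.1628)^2 - (0.0371)^2 = 1.35210384 - 0.00137641 = 1.35072743
  phi_hat_1 = [gamma(1) gamma(0) - gamma(1) gamma(2)] / det = [(0.0371)(1.1628) - (0.0371)(0.4345)] / 1.35072743 = 0.02701993 / 1.35072743 = 0.02
  phi_hat_2 = [gamma(0) gamma(2) - gamma(1)^2] / det = [(1.1628)(0.4345) - (0.0371)^2] / 1.35072743 = 0.50386019 / 1.35072743 = 0.373
So phi_hat = [0.0200, 0.3730].
Therefore phi_hat_2 = 0.3730.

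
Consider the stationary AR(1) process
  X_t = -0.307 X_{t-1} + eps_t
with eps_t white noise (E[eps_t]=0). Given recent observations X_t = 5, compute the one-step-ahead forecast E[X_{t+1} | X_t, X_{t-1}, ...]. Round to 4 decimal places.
E[X_{t+1} \mid \mathcal F_t] = -1.5350

For an AR(p) model X_t = c + sum_i phi_i X_{t-i} + eps_t, the
one-step-ahead conditional mean is
  E[X_{t+1} | X_t, ...] = c + sum_i phi_i X_{t+1-i}.
Substitute known values:
  E[X_{t+1} | ...] = (-0.307) * (5)
                   = -1.5350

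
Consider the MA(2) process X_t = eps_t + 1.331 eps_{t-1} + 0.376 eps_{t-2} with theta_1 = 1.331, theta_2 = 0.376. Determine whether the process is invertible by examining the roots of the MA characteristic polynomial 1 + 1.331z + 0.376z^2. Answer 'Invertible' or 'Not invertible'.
\text{Invertible}

The MA(q) characteristic polynomial is P(z) = 1 + 1.331z + 0.376z^2.
Invertibility requires all roots to lie outside the unit circle, i.e. |z| > 1 for every root.
Set 1 + (1.331) z + (0.376) z^2 = 0, i.e. a z^2 + b z + c = 0 with a = 0.376, b = 1.331, c = 1.
Discriminant D = b^2 - 4ac = (1.331)^2 - 4*(0.376)*1 = 1.771561 - (1.504) = 0.267561.
D >= 0, so the roots are real: z = (-b +/- sqrt(D)) / (2a) = (-1.331 +/- 0.517263) / (0.752).
  z_1 = (-1.331 + 0.517263) / (0.752) = -1.0821,   |z_1| = 1.0821.
  z_2 = (-1.331 - 0.517263) / (0.752) = -2.4578,   |z_2| = 2.4578.
Moduli of all roots: 1.0821, 2.4578.
All moduli strictly greater than 1? Yes.
Verdict: Invertible.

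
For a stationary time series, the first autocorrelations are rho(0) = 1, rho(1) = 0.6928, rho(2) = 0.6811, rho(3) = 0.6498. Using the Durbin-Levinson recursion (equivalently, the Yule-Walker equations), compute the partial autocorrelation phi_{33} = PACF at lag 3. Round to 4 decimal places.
\phi_{33} = 0.2091

The PACF at lag k is phi_{kk}, the last component of the solution
to the Yule-Walker system G_k phi = r_k where
  (G_k)_{ij} = rho(|i - j|), (r_k)_i = rho(i), i,j = 1..k.
Equivalently, Durbin-Levinson gives phi_{kk} iteratively:
  phi_{11} = rho(1)
  phi_{kk} = [rho(k) - sum_{j=1..k-1} phi_{k-1,j} rho(k-j)]
            / [1 - sum_{j=1..k-1} phi_{k-1,j} rho(j)],
  phi_{k,j} = phi_{k-1,j} - phi_{kk} phi_{k-1,k-j},  j = 1..k-1.
Step k = 1:
  phi_11 = rho(1) = 0.6928.
Step k = 2:
  phi_22 = [rho(2) - phi_11 rho(1)] / [1 - phi_11 rho(1)] = [0.6811 - (0.6928)(0.6928)] / [1 - (0.6928)(0.6928)]
         = 0.20112816 / 0.52002816 = 0.386764.
  Update: phi_21 = phi_11 - phi_22 phi_11 = 0.6928 - (0.386764)(0.6928) = 0.42485.
Step k = 3:
  phi_33 = [rho(3) - phi_21 rho(2) - phi_22 rho(1)] / [1 - phi_21 rho(1) - phi_22 rho(2)]
    numerator   = 0.6498 - (0.42485)(0.6811) - (0.386764)(0.6928) = 0.09248464
    denominator = 1 - (0.42485)(0.6928) - (0.386764)(0.6811) = 0.44223903
  phi_33 = 0.09248464 / 0.44223903 = 0.2091.
Therefore phi_{33} = 0.2091.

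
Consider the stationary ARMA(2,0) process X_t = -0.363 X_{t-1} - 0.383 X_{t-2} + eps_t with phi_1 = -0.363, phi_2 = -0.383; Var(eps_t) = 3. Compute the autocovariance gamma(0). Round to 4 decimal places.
\gamma(0) = 3.7758

Multiply the model equation by X_{t-k} and take expectations. With theta_0 = psi_0 = 1 and psi_j the MA(infinity) weights, this gives
  gamma(k) - sum_i phi_i gamma(k-i) = c_k,
  c_k = sigma^2 * sum_{j=k..q} theta_j psi_{j-k}   (c_k = 0 for k > q),
using gamma(-m) = gamma(m).
Pure AR (q = 0): c_0 = sigma^2 = 3, c_k = 0 for k >= 1.
Equations for k = 0, 1, 2 (AR order 2, c_2 = 0):
  (E0) gamma(0) = phi_1 gamma(1) + phi_2 gamma(2) + c_0
  (E1) gamma(1) = phi_1 gamma(0) + phi_2 gamma(1) + c_1
  (E2) gamma(2) = phi_1 gamma(1) + phi_2 gamma(0)
From (E1): gamma(1) = A gamma(0) + B with
  A = phi_1 / (1 - phi_2) = -0.363 / 1.383 = -0.262473,   B = c_1 / (1 - phi_2) = 0 / 1.383 = 0.
Insert (E2) into (E0): gamma(0) (1 - phi_2^2) = phi_1 (1 + phi_2) gamma(1) + c_0.
  phi_1 (1 + phi_2) = (-0.363)(0.617) = -0.223971,   1 - phi_2^2 = 0.853311.
Replace gamma(1) by A gamma(0) + B and collect gamma(0):
  gamma(0) [0.853311 - (-0.223971)(-0.262473)] = c_0 = 3
  gamma(0) * 0.794525 = 3
  gamma(0) = 3 / 0.794525 = 3.775842.
Therefore gamma(0) = 3.7758 (to 4 decimal places).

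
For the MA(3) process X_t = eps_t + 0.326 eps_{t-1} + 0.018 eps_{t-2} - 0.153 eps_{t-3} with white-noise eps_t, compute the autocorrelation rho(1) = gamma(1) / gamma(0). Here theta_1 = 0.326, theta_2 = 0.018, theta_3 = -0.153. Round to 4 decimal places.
\rho(1) = 0.2912

For an MA(q) process with theta_0 = 1, the autocovariance is
  gamma(k) = sigma^2 * sum_{i=0..q-k} theta_i * theta_{i+k},
and rho(k) = gamma(k) / gamma(0). Sigma^2 cancels.
  numerator   = (1)*(0.326) + (0.326)*(0.018) + (0.018)*(-0.153) = 0.329114.
  denominator = (1)^2 + (0.326)^2 + (0.018)^2 + (-0.153)^2 = 1.130009.
  rho(1) = 0.329114 / 1.130009 = 0.2912.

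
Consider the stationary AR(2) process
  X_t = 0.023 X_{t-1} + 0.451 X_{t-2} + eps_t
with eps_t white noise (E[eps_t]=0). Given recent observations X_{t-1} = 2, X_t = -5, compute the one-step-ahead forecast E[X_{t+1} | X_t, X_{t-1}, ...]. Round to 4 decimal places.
E[X_{t+1} \mid \mathcal F_t] = 0.7870

For an AR(p) model X_t = c + sum_i phi_i X_{t-i} + eps_t, the
one-step-ahead conditional mean is
  E[X_{t+1} | X_t, ...] = c + sum_i phi_i X_{t+1-i}.
Substitute known values:
  E[X_{t+1} | ...] = (0.023) * (-5) + (0.451) * (2)
                   = 0.7870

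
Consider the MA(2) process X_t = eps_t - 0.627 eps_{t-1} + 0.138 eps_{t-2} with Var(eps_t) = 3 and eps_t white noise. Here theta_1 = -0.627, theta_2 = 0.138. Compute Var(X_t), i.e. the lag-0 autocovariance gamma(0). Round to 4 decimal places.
\gamma(0) = 4.2365

For an MA(q) process X_t = eps_t + sum_i theta_i eps_{t-i} with
Var(eps_t) = sigma^2, the variance is
  gamma(0) = sigma^2 * (1 + sum_i theta_i^2).
  sum_i theta_i^2 = (-0.627)^2 + (0.138)^2 = 0.393129 + 0.019044 = 0.412173.
  gamma(0) = 3 * (1 + 0.412173) = 3 * 1.412173 = 4.236519, which rounds to 4.2365.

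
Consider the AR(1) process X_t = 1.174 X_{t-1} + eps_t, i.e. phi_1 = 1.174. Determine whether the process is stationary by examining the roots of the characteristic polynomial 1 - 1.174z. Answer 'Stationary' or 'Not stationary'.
\text{Not stationary}

The AR(p) characteristic polynomial is P(z) = 1 - 1.174z.
Stationarity requires all roots to lie outside the unit circle, i.e. |z| > 1 for every root.
This is linear in z: 1 + (-1.174) z = 0  =>  z = -1/(-1.174) = 0.851789,  |z| = 0.851789.
Moduli of all roots: 0.8518.
All moduli strictly greater than 1? No.
Verdict: Not stationary.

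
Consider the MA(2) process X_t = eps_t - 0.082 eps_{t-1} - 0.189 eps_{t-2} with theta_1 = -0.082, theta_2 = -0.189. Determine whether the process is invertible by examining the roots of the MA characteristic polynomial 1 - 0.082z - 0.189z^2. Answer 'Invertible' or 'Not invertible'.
\text{Invertible}

The MA(q) characteristic polynomial is P(z) = 1 - 0.082z - 0.189z^2.
Invertibility requires all roots to lie outside the unit circle, i.e. |z| > 1 for every root.
Set 1 + (-0.082) z + (-0.189) z^2 = 0, i.e. a z^2 + b z + c = 0 with a = -0.189, b = -0.082, c = 1.
Discriminant D = b^2 - 4ac = (-0.082)^2 - 4*(-0.189)*1 = 0.006724 - (-0.756) = 0.762724.
D >= 0, so the roots are real: z = (-b +/- sqrt(D)) / (2a) = (0.082 +/- 0.873341) / (-0.378).
  z_1 = (0.082 + 0.873341) / (-0.378) = -2.5274,   |z_1| = 2.5274.
  z_2 = (0.082 - 0.873341) / (-0.378) = 2.0935,   |z_2| = 2.0935.
Moduli of all roots: 2.5274, 2.0935.
All moduli strictly greater than 1? Yes.
Verdict: Invertible.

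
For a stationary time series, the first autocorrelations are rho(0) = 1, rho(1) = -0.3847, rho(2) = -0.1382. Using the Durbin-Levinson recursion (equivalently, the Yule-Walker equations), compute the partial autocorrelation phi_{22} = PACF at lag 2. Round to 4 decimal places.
\phi_{22} = -0.3359

The PACF at lag k is phi_{kk}, the last component of the solution
to the Yule-Walker system G_k phi = r_k where
  (G_k)_{ij} = rho(|i - j|), (r_k)_i = rho(i), i,j = 1..k.
Equivalently, Durbin-Levinson gives phi_{kk} iteratively:
  phi_{11} = rho(1)
  phi_{kk} = [rho(k) - sum_{j=1..k-1} phi_{k-1,j} rho(k-j)]
            / [1 - sum_{j=1..k-1} phi_{k-1,j} rho(j)],
  phi_{k,j} = phi_{k-1,j} - phi_{kk} phi_{k-1,k-j},  j = 1..k-1.
Step k = 1:
  phi_11 = rho(1) = -0.3847.
Step k = 2:
  phi_22 = [rho(2) - phi_11 rho(1)] / [1 - phi_11 rho(1)] = [-0.1382 - (-0.3847)(-0.3847)] / [1 - (-0.3847)(-0.3847)]
         = -0.28619409 / 0.85200591 = -0.3359.
Therefore phi_{22} = -0.3359.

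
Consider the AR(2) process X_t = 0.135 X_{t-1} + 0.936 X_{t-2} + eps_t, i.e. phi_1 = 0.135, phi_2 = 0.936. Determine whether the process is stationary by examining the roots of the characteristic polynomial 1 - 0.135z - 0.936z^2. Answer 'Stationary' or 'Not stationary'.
\text{Not stationary}

The AR(p) characteristic polynomial is P(z) = 1 - 0.135z - 0.936z^2.
Stationarity requires all roots to lie outside the unit circle, i.e. |z| > 1 for every root.
Set 1 + (-0.135) z + (-0.936) z^2 = 0, i.e. a z^2 + b z + c = 0 with a = -0.936, b = -0.135, c = 1.
Discriminant D = b^2 - 4ac = (-0.135)^2 - 4*(-0.936)*1 = 0.018225 - (-3.744) = 3.762225.
D >= 0, so the roots are real: z = (-b +/- sqrt(D)) / (2a) = (0.135 +/- 1.939646) / (-1.872).
  z_1 = (0.135 + 1.939646) / (-1.872) = -1.1083,   |z_1| = 1.1083.
  z_2 = (0.135 - 1.939646) / (-1.872) = 0.964,   |z_2| = 0.964.
Moduli of all roots: 1.1083, 0.9640.
All moduli strictly greater than 1? No.
Verdict: Not stationary.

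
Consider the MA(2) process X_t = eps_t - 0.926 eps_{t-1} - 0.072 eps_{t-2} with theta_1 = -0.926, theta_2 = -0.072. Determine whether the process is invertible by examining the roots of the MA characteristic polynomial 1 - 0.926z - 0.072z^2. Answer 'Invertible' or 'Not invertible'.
\text{Invertible}

The MA(q) characteristic polynomial is P(z) = 1 - 0.926z - 0.072z^2.
Invertibility requires all roots to lie outside the unit circle, i.e. |z| > 1 for every root.
Set 1 + (-0.926) z + (-0.072) z^2 = 0, i.e. a z^2 + b z + c = 0 with a = -0.072, b = -0.926, c = 1.
Discriminant D = b^2 - 4ac = (-0.926)^2 - 4*(-0.072)*1 = 0.857476 - (-0.288) = 1.145476.
D >= 0, so the roots are real: z = (-b +/- sqrt(D)) / (2a) = (0.926 +/- 1.070269) / (-0.144).
  z_1 = (0.926 + 1.070269) / (-0.144) = -13.863,   |z_1| = 13.863.
  z_2 = (0.926 - 1.070269) / (-0.144) = 1.0019,   |z_2| = 1.0019.
Moduli of all roots: 13.8630, 1.0019.
All moduli strictly greater than 1? Yes.
Verdict: Invertible.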